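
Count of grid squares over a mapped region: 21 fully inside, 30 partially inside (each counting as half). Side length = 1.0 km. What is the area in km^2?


effective squares = 21 + 30 * 0.5 = 36.0
area = 36.0 * 1.0 = 36.0 km^2

36.0 km^2


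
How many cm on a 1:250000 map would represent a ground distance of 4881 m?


map_cm = 4881 * 100 / 250000 = 1.9524 cm ≈ 1.95 cm

1.95 cm


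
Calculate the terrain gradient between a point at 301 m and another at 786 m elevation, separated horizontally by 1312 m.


gradient = (786 - 301) / 1312 = 485 / 1312 = 0.3697

0.3697


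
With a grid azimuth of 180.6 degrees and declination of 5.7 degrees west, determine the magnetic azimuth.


magnetic azimuth = grid azimuth - declination (east +ve)
mag_az = 180.6 - -5.7 = 186.3 degrees

186.3 degrees


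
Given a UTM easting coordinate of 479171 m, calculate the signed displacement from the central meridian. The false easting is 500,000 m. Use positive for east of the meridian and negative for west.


displacement = 479171 - 500000 = -20829 m

-20829 m


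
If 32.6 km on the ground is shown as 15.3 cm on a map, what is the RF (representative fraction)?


ground = 32.6 km = 3260000 cm; RF denominator = ground / map = 3260000 / 15.3 ≈ 213072; RF = 1:213072

1:213072


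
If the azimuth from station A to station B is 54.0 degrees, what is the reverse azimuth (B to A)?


back azimuth = (54.0 + 180) mod 360 = 234.0 degrees

234.0 degrees


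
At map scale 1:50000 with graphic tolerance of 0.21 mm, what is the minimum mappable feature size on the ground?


ground = 0.21 mm * 50000 / 1000 = 10.5 m

10.5 m


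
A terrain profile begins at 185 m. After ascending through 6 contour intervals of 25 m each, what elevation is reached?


elevation = 185 + 6 * 25 = 335 m

335 m


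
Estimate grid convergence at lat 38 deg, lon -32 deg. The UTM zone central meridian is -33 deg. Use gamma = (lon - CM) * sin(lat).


gamma = (-32 - -33) * sin(38) = 1 * 0.615661 = 0.616 degrees

0.616 degrees


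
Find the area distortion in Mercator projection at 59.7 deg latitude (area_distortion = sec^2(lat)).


area_distortion = 1/cos^2(59.7) = 3.929

3.929


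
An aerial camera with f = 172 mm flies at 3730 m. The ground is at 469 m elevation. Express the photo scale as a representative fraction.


scale = f / (H - h) = 172 mm / 3261 m = 172 / 3261000 = 1:18959

1:18959


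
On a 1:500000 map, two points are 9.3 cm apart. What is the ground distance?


ground = 9.3 cm * 500000 / 100 = 46500.0 m = 46.5 km

46.5 km


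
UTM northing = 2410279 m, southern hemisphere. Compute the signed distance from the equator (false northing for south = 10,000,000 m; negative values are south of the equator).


For southern: actual = 2410279 - 10000000 = -7589721 m

-7589721 m


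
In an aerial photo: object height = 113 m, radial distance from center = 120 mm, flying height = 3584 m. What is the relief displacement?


d = h * r / H = 113 * 120 / 3584 = 3.78 mm

3.78 mm


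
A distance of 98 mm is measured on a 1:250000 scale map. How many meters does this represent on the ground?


ground = 98 mm * 250000 / 1000 = 24500.0 m

24500.0 m


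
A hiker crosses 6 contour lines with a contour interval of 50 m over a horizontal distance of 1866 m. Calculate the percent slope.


elevation change = 6 * 50 = 300 m
slope = 300 / 1866 * 100 = 16.1%

16.1%


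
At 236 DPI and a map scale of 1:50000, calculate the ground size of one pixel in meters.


pixel_cm = 2.54 / 236 ≈ 0.010763 cm
ground = pixel_cm * 50000 / 100 = 2.54 * 50000 / (236 * 100) = 127000 / 23600 ≈ 5.38 m

5.38 m


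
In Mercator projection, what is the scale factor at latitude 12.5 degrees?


SF = 1 / cos(12.5) = 1 / 0.976296 = 1.024

1.024


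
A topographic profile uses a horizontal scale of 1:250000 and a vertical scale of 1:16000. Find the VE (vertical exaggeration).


VE = horizontal_scale / vertical_scale = 250000 / 16000 = 15.625 ≈ 15.6

15.6x


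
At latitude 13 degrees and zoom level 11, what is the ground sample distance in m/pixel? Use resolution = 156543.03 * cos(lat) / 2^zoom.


res = 156543.03 * cos(13) / 2^11 = 156543.03 * 0.97437006 / 2048 = 74.48 m/pixel

74.48 m/pixel


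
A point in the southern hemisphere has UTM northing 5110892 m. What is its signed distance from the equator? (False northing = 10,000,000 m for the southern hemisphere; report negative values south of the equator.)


For southern: actual = 5110892 - 10000000 = -4889108 m

-4889108 m


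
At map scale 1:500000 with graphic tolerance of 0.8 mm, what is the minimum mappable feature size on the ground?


ground = 0.8 mm * 500000 / 1000 = 400.0 m

400.0 m


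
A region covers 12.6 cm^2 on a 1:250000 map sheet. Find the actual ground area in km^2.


ground_area = 12.6 * (250000/100)^2 = 78750000.0 m^2 = 78.75 km^2

78.75 km^2


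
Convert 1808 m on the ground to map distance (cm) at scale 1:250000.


map_cm = 1808 * 100 / 250000 = 0.7232 cm ≈ 0.72 cm

0.72 cm


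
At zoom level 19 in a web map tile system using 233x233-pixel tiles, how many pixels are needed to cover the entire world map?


tiles per axis = 2^19 = 524288
total tiles = 524288^2 = 274877906944
pixels per axis = 524288 * 233 = 122159104
total pixels = 122159104^2 = 14922846690082816

14922846690082816 pixels


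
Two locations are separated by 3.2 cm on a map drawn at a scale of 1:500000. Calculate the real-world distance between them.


ground = 3.2 cm * 500000 / 100 = 16000.0 m = 16.0 km

16.0 km


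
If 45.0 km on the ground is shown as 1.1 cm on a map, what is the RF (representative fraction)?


ground = 45.0 km = 4500000 cm; RF denominator = ground / map = 4500000 / 1.1 ≈ 4090909; RF = 1:4090909

1:4090909


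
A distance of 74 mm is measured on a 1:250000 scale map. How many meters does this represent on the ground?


ground = 74 mm * 250000 / 1000 = 18500.0 m

18500.0 m


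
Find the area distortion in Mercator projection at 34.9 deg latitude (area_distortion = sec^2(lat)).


area_distortion = 1/cos^2(34.9) = 1.487

1.487


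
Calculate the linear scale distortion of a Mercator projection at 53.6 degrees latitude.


SF = 1 / cos(53.6) = 1 / 0.593419 = 1.685

1.685


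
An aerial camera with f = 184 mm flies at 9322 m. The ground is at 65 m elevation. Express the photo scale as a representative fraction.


scale = f / (H - h) = 184 mm / 9257 m = 184 / 9257000 = 1:50310

1:50310


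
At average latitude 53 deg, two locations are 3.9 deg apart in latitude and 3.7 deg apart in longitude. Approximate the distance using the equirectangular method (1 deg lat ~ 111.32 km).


dlat_km = 3.9 * 111.32 = 434.148
dlon_km = 3.7 * 111.32 * cos(53) ≈ 247.878
dist = sqrt(434.148^2 + 247.878^2) ≈ 499.9 km

499.9 km


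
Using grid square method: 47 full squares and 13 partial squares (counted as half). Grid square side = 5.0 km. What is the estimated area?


effective squares = 47 + 13 * 0.5 = 53.5
area = 53.5 * 25.0 = 1337.5 km^2

1337.5 km^2


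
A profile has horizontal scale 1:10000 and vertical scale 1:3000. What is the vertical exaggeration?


VE = horizontal_scale / vertical_scale = 10000 / 3000 ≈ 3.3

3.3x


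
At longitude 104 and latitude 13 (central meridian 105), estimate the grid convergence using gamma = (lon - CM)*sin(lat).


gamma = (104 - 105) * sin(13) = -1 * 0.224951 = -0.225 degrees

-0.225 degrees


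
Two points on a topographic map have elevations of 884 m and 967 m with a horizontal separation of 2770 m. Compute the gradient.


gradient = (967 - 884) / 2770 = 83 / 2770 = 0.03

0.03


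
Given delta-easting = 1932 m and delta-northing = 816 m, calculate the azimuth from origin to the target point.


az = atan2(1932, 816) = 67.1 deg
adjusted to 0-360: 67.1 degrees

67.1 degrees


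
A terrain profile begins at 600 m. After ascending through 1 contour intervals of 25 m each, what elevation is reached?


elevation = 600 + 1 * 25 = 625 m

625 m


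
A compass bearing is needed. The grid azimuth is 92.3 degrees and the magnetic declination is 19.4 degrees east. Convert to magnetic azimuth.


magnetic azimuth = grid azimuth - declination (east +ve)
mag_az = 92.3 - 19.4 = 72.9 degrees

72.9 degrees


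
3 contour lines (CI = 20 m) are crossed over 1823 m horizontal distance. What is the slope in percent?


elevation change = 3 * 20 = 60 m
slope = 60 / 1823 * 100 = 3.3%

3.3%


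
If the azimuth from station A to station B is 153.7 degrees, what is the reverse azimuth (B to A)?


back azimuth = (153.7 + 180) mod 360 = 333.7 degrees

333.7 degrees


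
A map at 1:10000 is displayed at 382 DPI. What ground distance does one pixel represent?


pixel_cm = 2.54 / 382 ≈ 0.006649 cm
ground = pixel_cm * 10000 / 100 = 2.54 * 10000 / (382 * 100) = 25400 / 38200 ≈ 0.66 m

0.66 m


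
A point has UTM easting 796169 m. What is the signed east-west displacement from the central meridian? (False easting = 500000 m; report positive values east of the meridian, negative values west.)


displacement = 796169 - 500000 = 296169 m

296169 m


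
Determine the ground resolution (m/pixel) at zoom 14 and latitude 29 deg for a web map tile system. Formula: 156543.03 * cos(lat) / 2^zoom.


res = 156543.03 * cos(29) / 2^14 = 156543.03 * 0.87461971 / 16384 = 8.36 m/pixel

8.36 m/pixel


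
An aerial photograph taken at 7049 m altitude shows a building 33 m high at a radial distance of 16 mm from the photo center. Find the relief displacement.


d = h * r / H = 33 * 16 / 7049 = 0.07 mm

0.07 mm


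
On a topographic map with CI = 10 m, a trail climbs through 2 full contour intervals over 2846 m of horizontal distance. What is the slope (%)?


elevation change = 2 * 10 = 20 m
slope = 20 / 2846 * 100 = 0.7%

0.7%


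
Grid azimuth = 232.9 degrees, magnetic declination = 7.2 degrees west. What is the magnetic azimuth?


magnetic azimuth = grid azimuth - declination (east +ve)
mag_az = 232.9 - -7.2 = 240.1 degrees

240.1 degrees


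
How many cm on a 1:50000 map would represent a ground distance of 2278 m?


map_cm = 2278 * 100 / 50000 = 4.556 cm ≈ 4.56 cm

4.56 cm


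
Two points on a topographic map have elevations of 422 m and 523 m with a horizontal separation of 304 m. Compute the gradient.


gradient = (523 - 422) / 304 = 101 / 304 = 0.3322

0.3322


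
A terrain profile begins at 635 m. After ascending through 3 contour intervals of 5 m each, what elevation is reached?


elevation = 635 + 3 * 5 = 650 m

650 m


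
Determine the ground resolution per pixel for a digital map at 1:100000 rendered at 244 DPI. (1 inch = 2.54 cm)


pixel_cm = 2.54 / 244 ≈ 0.01041 cm
ground = pixel_cm * 100000 / 100 = 2.54 * 100000 / (244 * 100) = 254000 / 24400 ≈ 10.41 m

10.41 m


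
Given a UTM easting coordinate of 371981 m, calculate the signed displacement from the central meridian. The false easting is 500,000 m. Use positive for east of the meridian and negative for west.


displacement = 371981 - 500000 = -128019 m

-128019 m


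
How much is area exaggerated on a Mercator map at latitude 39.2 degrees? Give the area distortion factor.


area_distortion = 1/cos^2(39.2) = 1.665

1.665


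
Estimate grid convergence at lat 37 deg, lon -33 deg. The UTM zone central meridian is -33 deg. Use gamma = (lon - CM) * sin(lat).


gamma = (-33 - -33) * sin(37) = 0 * 0.601815 = 0.0 degrees

0.0 degrees


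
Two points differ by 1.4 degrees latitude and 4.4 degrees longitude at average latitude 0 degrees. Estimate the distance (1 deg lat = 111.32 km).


dlat_km = 1.4 * 111.32 = 155.848
dlon_km = 4.4 * 111.32 * cos(0) ≈ 489.808
dist = sqrt(155.848^2 + 489.808^2) ≈ 514.0 km

514.0 km


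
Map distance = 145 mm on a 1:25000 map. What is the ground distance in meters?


ground = 145 mm * 25000 / 1000 = 3625.0 m

3625.0 m


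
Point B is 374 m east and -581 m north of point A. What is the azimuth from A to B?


az = atan2(374, -581) = 147.2 deg
adjusted to 0-360: 147.2 degrees

147.2 degrees


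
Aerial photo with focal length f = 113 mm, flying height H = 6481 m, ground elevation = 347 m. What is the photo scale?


scale = f / (H - h) = 113 mm / 6134 m = 113 / 6134000 = 1:54283

1:54283


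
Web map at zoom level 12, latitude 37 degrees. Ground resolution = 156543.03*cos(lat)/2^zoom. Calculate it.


res = 156543.03 * cos(37) / 2^12 = 156543.03 * 0.79863551 / 4096 = 30.52 m/pixel

30.52 m/pixel


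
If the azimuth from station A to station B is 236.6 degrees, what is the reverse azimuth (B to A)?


back azimuth = (236.6 + 180) mod 360 = 56.6 degrees

56.6 degrees


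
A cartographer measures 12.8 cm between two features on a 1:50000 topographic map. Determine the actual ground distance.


ground = 12.8 cm * 50000 / 100 = 6400.0 m = 6.4 km

6.4 km


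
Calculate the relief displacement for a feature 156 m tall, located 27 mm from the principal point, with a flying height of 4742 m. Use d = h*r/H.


d = h * r / H = 156 * 27 / 4742 = 0.89 mm

0.89 mm


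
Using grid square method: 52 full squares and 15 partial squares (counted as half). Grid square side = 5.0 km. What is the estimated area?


effective squares = 52 + 15 * 0.5 = 59.5
area = 59.5 * 25.0 = 1487.5 km^2

1487.5 km^2


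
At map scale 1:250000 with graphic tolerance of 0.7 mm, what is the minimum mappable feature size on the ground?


ground = 0.7 mm * 250000 / 1000 = 175.0 m

175.0 m


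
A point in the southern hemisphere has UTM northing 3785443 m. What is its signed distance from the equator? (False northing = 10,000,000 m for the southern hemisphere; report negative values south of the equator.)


For southern: actual = 3785443 - 10000000 = -6214557 m

-6214557 m


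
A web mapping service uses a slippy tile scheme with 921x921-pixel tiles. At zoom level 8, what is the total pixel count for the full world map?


tiles per axis = 2^8 = 256
total tiles = 256^2 = 65536
pixels per axis = 256 * 921 = 235776
total pixels = 235776^2 = 55590322176

55590322176 pixels


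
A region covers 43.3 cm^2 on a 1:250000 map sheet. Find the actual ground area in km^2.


ground_area = 43.3 * (250000/100)^2 = 270625000.0 m^2 = 270.625 km^2

270.625 km^2


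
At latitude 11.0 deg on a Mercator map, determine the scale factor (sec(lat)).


SF = 1 / cos(11.0) = 1 / 0.981627 = 1.019

1.019


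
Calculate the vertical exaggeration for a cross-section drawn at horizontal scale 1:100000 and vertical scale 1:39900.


VE = horizontal_scale / vertical_scale = 100000 / 39900 ≈ 2.5

2.5x


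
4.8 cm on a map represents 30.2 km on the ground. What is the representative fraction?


ground = 30.2 km = 3020000 cm; RF denominator = ground / map = 3020000 / 4.8 ≈ 629167; RF = 1:629167

1:629167


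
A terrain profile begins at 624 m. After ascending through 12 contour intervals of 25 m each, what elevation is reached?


elevation = 624 + 12 * 25 = 924 m

924 m


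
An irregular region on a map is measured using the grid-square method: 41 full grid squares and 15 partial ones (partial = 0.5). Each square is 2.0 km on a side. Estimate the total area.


effective squares = 41 + 15 * 0.5 = 48.5
area = 48.5 * 4.0 = 194.0 km^2

194.0 km^2


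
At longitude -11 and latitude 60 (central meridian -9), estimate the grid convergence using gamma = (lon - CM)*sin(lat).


gamma = (-11 - -9) * sin(60) = -2 * 0.866025 = -1.732 degrees

-1.732 degrees


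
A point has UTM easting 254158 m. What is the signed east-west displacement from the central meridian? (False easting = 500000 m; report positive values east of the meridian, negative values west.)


displacement = 254158 - 500000 = -245842 m

-245842 m


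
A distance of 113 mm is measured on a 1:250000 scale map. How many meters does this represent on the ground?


ground = 113 mm * 250000 / 1000 = 28250.0 m

28250.0 m


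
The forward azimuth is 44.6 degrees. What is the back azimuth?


back azimuth = (44.6 + 180) mod 360 = 224.6 degrees

224.6 degrees


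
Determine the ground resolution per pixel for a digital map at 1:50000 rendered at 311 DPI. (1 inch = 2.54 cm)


pixel_cm = 2.54 / 311 ≈ 0.008167 cm
ground = pixel_cm * 50000 / 100 = 2.54 * 50000 / (311 * 100) = 127000 / 31100 ≈ 4.08 m

4.08 m


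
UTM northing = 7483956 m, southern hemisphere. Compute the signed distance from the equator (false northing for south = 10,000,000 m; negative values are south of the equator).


For southern: actual = 7483956 - 10000000 = -2516044 m

-2516044 m


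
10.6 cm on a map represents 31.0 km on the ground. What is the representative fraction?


ground = 31.0 km = 3100000 cm; RF denominator = ground / map = 3100000 / 10.6 ≈ 292453; RF = 1:292453

1:292453


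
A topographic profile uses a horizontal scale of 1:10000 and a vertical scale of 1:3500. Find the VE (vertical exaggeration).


VE = horizontal_scale / vertical_scale = 10000 / 3500 ≈ 2.9

2.9x


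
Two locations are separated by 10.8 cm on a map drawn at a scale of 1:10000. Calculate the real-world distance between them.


ground = 10.8 cm * 10000 / 100 = 1080.0 m = 1.08 km

1.08 km


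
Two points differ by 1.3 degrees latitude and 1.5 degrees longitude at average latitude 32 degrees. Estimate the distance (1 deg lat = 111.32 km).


dlat_km = 1.3 * 111.32 = 144.716
dlon_km = 1.5 * 111.32 * cos(32) ≈ 141.607
dist = sqrt(144.716^2 + 141.607^2) ≈ 202.5 km

202.5 km


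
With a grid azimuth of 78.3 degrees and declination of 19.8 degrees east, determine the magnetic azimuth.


magnetic azimuth = grid azimuth - declination (east +ve)
mag_az = 78.3 - 19.8 = 58.5 degrees

58.5 degrees


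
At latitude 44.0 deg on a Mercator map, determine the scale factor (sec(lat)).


SF = 1 / cos(44.0) = 1 / 0.71934 = 1.39

1.39


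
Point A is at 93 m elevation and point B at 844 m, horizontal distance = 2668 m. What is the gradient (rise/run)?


gradient = (844 - 93) / 2668 = 751 / 2668 = 0.2815

0.2815


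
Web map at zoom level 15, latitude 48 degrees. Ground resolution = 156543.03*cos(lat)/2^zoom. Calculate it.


res = 156543.03 * cos(48) / 2^15 = 156543.03 * 0.66913061 / 32768 = 3.2 m/pixel

3.2 m/pixel


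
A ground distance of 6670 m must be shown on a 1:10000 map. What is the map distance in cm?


map_cm = 6670 * 100 / 10000 = 66.7 cm

66.7 cm


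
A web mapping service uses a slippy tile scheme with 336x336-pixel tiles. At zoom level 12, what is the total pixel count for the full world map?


tiles per axis = 2^12 = 4096
total tiles = 4096^2 = 16777216
pixels per axis = 4096 * 336 = 1376256
total pixels = 1376256^2 = 1894080577536

1894080577536 pixels


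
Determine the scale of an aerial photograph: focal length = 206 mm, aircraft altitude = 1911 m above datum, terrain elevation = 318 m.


scale = f / (H - h) = 206 mm / 1593 m = 206 / 1593000 = 1:7733

1:7733


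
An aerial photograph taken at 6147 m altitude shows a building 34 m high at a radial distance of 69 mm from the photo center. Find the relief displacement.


d = h * r / H = 34 * 69 / 6147 = 0.38 mm

0.38 mm


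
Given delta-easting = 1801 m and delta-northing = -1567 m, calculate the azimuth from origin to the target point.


az = atan2(1801, -1567) = 131.0 deg
adjusted to 0-360: 131.0 degrees

131.0 degrees


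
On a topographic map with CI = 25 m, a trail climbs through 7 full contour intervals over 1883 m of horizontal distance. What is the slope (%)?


elevation change = 7 * 25 = 175 m
slope = 175 / 1883 * 100 = 9.3%

9.3%


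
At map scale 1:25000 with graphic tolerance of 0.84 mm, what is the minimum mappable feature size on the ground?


ground = 0.84 mm * 25000 / 1000 = 21.0 m

21.0 m


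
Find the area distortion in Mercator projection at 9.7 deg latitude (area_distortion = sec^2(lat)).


area_distortion = 1/cos^2(9.7) = 1.029

1.029


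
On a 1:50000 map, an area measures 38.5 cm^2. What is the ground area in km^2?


ground_area = 38.5 * (50000/100)^2 = 9625000.0 m^2 = 9.625 km^2

9.625 km^2


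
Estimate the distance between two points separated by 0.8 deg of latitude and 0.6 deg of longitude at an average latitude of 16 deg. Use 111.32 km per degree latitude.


dlat_km = 0.8 * 111.32 = 89.056
dlon_km = 0.6 * 111.32 * cos(16) ≈ 64.205
dist = sqrt(89.056^2 + 64.205^2) ≈ 109.8 km

109.8 km


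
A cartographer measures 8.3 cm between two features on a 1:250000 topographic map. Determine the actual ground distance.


ground = 8.3 cm * 250000 / 100 = 20750.0 m = 20.75 km

20.75 km


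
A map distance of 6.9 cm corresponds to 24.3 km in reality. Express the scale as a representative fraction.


ground = 24.3 km = 2430000 cm; RF denominator = ground / map = 2430000 / 6.9 ≈ 352174; RF = 1:352174

1:352174


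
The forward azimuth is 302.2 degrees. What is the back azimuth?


back azimuth = (302.2 + 180) mod 360 = 122.2 degrees

122.2 degrees


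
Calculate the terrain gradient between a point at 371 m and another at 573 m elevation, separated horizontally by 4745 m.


gradient = (573 - 371) / 4745 = 202 / 4745 = 0.0426

0.0426


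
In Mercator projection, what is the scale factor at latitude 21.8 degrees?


SF = 1 / cos(21.8) = 1 / 0.928486 = 1.077

1.077


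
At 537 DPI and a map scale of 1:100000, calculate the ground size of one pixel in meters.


pixel_cm = 2.54 / 537 ≈ 0.00473 cm
ground = pixel_cm * 100000 / 100 = 2.54 * 100000 / (537 * 100) = 254000 / 53700 ≈ 4.73 m

4.73 m


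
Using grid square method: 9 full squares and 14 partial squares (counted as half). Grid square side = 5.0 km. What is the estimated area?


effective squares = 9 + 14 * 0.5 = 16.0
area = 16.0 * 25.0 = 400.0 km^2

400.0 km^2


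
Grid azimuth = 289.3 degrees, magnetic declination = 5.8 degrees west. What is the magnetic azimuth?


magnetic azimuth = grid azimuth - declination (east +ve)
mag_az = 289.3 - -5.8 = 295.1 degrees

295.1 degrees


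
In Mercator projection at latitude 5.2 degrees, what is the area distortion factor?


area_distortion = 1/cos^2(5.2) = 1.008

1.008


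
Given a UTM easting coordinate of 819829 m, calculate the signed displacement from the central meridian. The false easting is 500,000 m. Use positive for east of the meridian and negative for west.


displacement = 819829 - 500000 = 319829 m

319829 m


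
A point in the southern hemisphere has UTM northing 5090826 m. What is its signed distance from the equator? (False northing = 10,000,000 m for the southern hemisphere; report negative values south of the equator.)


For southern: actual = 5090826 - 10000000 = -4909174 m

-4909174 m


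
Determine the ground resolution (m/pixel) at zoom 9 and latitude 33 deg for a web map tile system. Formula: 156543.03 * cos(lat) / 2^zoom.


res = 156543.03 * cos(33) / 2^9 = 156543.03 * 0.83867057 / 512 = 256.42 m/pixel

256.42 m/pixel


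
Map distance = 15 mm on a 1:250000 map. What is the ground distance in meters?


ground = 15 mm * 250000 / 1000 = 3750.0 m

3750.0 m


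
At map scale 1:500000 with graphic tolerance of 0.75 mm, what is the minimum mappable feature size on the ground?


ground = 0.75 mm * 500000 / 1000 = 375.0 m

375.0 m


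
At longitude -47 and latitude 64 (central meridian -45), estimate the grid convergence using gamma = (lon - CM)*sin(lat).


gamma = (-47 - -45) * sin(64) = -2 * 0.898794 = -1.798 degrees

-1.798 degrees


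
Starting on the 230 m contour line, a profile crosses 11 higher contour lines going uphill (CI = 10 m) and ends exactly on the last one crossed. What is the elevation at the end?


elevation = 230 + 11 * 10 = 340 m

340 m


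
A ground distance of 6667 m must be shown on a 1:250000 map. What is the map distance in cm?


map_cm = 6667 * 100 / 250000 = 2.6668 cm ≈ 2.67 cm

2.67 cm


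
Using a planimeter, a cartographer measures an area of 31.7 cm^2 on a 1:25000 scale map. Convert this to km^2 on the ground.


ground_area = 31.7 * (25000/100)^2 = 1981250.0 m^2 = 1.98125 km^2 ≈ 1.981 km^2

1.981 km^2


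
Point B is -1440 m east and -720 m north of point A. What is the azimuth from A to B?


az = atan2(-1440, -720) = -116.6 deg
adjusted to 0-360: 243.4 degrees

243.4 degrees


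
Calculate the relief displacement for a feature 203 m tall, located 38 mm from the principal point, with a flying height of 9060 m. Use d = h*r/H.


d = h * r / H = 203 * 38 / 9060 = 0.85 mm

0.85 mm


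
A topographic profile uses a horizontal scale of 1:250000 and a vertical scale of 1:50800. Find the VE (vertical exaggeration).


VE = horizontal_scale / vertical_scale = 250000 / 50800 ≈ 4.9

4.9x


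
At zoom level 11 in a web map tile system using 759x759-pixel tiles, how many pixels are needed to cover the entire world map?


tiles per axis = 2^11 = 2048
total tiles = 2048^2 = 4194304
pixels per axis = 2048 * 759 = 1554432
total pixels = 1554432^2 = 2416258842624

2416258842624 pixels


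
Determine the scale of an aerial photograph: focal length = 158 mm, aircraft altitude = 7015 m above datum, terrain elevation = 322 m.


scale = f / (H - h) = 158 mm / 6693 m = 158 / 6693000 = 1:42361

1:42361


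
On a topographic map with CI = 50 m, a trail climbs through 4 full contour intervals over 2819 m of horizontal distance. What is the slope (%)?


elevation change = 4 * 50 = 200 m
slope = 200 / 2819 * 100 = 7.1%

7.1%


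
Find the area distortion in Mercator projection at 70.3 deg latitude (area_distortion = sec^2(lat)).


area_distortion = 1/cos^2(70.3) = 8.8

8.8


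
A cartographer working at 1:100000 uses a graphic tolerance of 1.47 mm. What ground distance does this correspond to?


ground = 1.47 mm * 100000 / 1000 = 147.0 m

147.0 m


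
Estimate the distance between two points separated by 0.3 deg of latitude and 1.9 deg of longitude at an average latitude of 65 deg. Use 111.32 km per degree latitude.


dlat_km = 0.3 * 111.32 = 33.396
dlon_km = 1.9 * 111.32 * cos(65) ≈ 89.387
dist = sqrt(33.396^2 + 89.387^2) ≈ 95.4 km

95.4 km


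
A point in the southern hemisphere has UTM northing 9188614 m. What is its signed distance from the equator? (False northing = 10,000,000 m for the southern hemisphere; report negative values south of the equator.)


For southern: actual = 9188614 - 10000000 = -811386 m

-811386 m


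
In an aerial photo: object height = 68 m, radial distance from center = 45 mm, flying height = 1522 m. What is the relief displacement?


d = h * r / H = 68 * 45 / 1522 = 2.01 mm

2.01 mm


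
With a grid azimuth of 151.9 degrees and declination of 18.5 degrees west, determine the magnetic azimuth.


magnetic azimuth = grid azimuth - declination (east +ve)
mag_az = 151.9 - -18.5 = 170.4 degrees

170.4 degrees


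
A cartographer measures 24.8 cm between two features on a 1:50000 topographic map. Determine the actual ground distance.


ground = 24.8 cm * 50000 / 100 = 12400.0 m = 12.4 km

12.4 km


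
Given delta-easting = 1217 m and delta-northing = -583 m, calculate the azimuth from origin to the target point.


az = atan2(1217, -583) = 115.6 deg
adjusted to 0-360: 115.6 degrees

115.6 degrees


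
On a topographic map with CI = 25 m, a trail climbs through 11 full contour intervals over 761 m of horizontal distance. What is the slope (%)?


elevation change = 11 * 25 = 275 m
slope = 275 / 761 * 100 = 36.1%

36.1%


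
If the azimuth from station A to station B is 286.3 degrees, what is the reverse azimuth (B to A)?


back azimuth = (286.3 + 180) mod 360 = 106.3 degrees

106.3 degrees


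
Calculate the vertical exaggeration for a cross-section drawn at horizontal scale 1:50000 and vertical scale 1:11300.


VE = horizontal_scale / vertical_scale = 50000 / 11300 ≈ 4.4

4.4x


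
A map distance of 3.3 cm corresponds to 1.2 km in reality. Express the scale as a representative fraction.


ground = 1.2 km = 120000 cm; RF denominator = ground / map = 120000 / 3.3 ≈ 36364; RF = 1:36364

1:36364


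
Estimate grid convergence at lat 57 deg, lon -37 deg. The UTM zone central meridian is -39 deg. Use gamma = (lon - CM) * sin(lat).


gamma = (-37 - -39) * sin(57) = 2 * 0.838671 = 1.677 degrees

1.677 degrees


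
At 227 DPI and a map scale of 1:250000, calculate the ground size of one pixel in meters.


pixel_cm = 2.54 / 227 ≈ 0.011189 cm
ground = pixel_cm * 250000 / 100 = 2.54 * 250000 / (227 * 100) = 635000 / 22700 ≈ 27.97 m

27.97 m


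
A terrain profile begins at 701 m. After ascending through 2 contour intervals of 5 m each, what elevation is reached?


elevation = 701 + 2 * 5 = 711 m

711 m


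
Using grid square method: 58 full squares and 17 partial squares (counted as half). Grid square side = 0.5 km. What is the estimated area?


effective squares = 58 + 17 * 0.5 = 66.5
area = 66.5 * 0.25 = 16.625 km^2

16.625 km^2


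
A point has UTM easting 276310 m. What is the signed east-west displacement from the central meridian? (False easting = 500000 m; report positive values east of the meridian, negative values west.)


displacement = 276310 - 500000 = -223690 m

-223690 m


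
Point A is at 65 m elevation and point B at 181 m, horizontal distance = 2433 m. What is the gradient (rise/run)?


gradient = (181 - 65) / 2433 = 116 / 2433 = 0.0477

0.0477


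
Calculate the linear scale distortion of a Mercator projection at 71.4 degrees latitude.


SF = 1 / cos(71.4) = 1 / 0.318959 = 3.135

3.135


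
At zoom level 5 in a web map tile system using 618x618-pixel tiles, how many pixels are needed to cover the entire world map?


tiles per axis = 2^5 = 32
total tiles = 32^2 = 1024
pixels per axis = 32 * 618 = 19776
total pixels = 19776^2 = 391090176

391090176 pixels


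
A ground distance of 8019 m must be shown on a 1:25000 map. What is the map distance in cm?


map_cm = 8019 * 100 / 25000 = 32.076 cm ≈ 32.08 cm

32.08 cm


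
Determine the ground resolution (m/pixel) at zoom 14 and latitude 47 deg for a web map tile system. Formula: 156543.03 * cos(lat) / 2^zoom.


res = 156543.03 * cos(47) / 2^14 = 156543.03 * 0.68199836 / 16384 = 6.52 m/pixel

6.52 m/pixel


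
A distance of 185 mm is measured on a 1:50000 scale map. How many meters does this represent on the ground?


ground = 185 mm * 50000 / 1000 = 9250.0 m

9250.0 m


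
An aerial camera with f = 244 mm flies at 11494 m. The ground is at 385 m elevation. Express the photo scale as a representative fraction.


scale = f / (H - h) = 244 mm / 11109 m = 244 / 11109000 = 1:45529

1:45529


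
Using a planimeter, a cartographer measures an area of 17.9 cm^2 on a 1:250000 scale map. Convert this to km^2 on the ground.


ground_area = 17.9 * (250000/100)^2 = 111875000.0 m^2 = 111.875 km^2

111.875 km^2


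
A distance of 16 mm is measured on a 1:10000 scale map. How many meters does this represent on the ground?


ground = 16 mm * 10000 / 1000 = 160.0 m

160.0 m


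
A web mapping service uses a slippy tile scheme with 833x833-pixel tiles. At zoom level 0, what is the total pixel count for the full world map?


tiles per axis = 2^0 = 1
total tiles = 1^2 = 1
pixels per axis = 1 * 833 = 833
total pixels = 833^2 = 693889

693889 pixels


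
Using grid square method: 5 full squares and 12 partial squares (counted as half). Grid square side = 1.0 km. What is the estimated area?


effective squares = 5 + 12 * 0.5 = 11.0
area = 11.0 * 1.0 = 11.0 km^2

11.0 km^2


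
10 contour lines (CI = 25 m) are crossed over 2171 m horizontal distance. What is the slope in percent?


elevation change = 10 * 25 = 250 m
slope = 250 / 2171 * 100 = 11.5%

11.5%


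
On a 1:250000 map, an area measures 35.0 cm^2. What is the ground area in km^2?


ground_area = 35.0 * (250000/100)^2 = 218750000.0 m^2 = 218.75 km^2

218.75 km^2


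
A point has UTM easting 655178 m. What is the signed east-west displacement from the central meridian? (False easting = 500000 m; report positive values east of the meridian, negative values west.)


displacement = 655178 - 500000 = 155178 m

155178 m


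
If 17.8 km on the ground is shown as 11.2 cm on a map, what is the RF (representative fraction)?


ground = 17.8 km = 1780000 cm; RF denominator = ground / map = 1780000 / 11.2 ≈ 158929; RF = 1:158929

1:158929


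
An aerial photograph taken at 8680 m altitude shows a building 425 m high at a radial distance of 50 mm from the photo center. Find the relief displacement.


d = h * r / H = 425 * 50 / 8680 = 2.45 mm

2.45 mm


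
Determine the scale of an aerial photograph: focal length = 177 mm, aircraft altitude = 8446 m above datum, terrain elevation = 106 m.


scale = f / (H - h) = 177 mm / 8340 m = 177 / 8340000 = 1:47119

1:47119


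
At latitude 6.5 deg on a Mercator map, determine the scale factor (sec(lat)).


SF = 1 / cos(6.5) = 1 / 0.993572 = 1.006

1.006


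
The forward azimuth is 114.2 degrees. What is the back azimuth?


back azimuth = (114.2 + 180) mod 360 = 294.2 degrees

294.2 degrees


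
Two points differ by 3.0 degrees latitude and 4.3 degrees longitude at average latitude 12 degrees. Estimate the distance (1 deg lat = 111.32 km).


dlat_km = 3.0 * 111.32 = 333.96
dlon_km = 4.3 * 111.32 * cos(12) ≈ 468.216
dist = sqrt(333.96^2 + 468.216^2) ≈ 575.1 km

575.1 km


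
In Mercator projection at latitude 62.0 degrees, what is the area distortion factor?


area_distortion = 1/cos^2(62.0) = 4.537

4.537


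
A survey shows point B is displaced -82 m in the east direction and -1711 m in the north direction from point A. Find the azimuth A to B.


az = atan2(-82, -1711) = -177.3 deg
adjusted to 0-360: 182.7 degrees

182.7 degrees


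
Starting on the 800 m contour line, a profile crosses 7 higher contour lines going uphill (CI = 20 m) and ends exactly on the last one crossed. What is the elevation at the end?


elevation = 800 + 7 * 20 = 940 m

940 m


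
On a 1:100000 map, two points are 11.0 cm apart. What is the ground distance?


ground = 11.0 cm * 100000 / 100 = 11000.0 m = 11.0 km

11.0 km


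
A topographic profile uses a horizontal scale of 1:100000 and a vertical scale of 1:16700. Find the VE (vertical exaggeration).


VE = horizontal_scale / vertical_scale = 100000 / 16700 ≈ 6.0

6.0x


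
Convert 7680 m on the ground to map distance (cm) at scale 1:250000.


map_cm = 7680 * 100 / 250000 = 3.072 cm ≈ 3.07 cm

3.07 cm


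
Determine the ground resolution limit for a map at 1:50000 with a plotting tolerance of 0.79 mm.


ground = 0.79 mm * 50000 / 1000 = 39.5 m

39.5 m


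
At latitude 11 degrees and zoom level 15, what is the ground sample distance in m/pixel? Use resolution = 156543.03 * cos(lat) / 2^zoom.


res = 156543.03 * cos(11) / 2^15 = 156543.03 * 0.98162718 / 32768 = 4.69 m/pixel

4.69 m/pixel


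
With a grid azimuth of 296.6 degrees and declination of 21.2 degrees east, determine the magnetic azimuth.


magnetic azimuth = grid azimuth - declination (east +ve)
mag_az = 296.6 - 21.2 = 275.4 degrees

275.4 degrees


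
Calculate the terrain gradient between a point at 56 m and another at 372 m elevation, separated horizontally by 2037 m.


gradient = (372 - 56) / 2037 = 316 / 2037 = 0.1551

0.1551


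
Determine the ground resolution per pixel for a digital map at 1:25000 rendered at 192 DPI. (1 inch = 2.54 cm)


pixel_cm = 2.54 / 192 ≈ 0.013229 cm
ground = pixel_cm * 25000 / 100 = 2.54 * 25000 / (192 * 100) = 63500 / 19200 ≈ 3.31 m

3.31 m


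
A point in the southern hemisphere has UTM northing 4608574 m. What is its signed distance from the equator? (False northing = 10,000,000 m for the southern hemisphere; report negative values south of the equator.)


For southern: actual = 4608574 - 10000000 = -5391426 m

-5391426 m


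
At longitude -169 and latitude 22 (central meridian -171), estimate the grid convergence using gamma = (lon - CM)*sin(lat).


gamma = (-169 - -171) * sin(22) = 2 * 0.374607 = 0.749 degrees

0.749 degrees


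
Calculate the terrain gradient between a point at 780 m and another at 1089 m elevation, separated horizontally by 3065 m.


gradient = (1089 - 780) / 3065 = 309 / 3065 = 0.1008

0.1008


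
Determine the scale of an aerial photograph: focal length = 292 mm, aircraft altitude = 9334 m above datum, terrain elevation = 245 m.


scale = f / (H - h) = 292 mm / 9089 m = 292 / 9089000 = 1:31127

1:31127


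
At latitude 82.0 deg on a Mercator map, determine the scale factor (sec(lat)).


SF = 1 / cos(82.0) = 1 / 0.139173 = 7.185

7.185


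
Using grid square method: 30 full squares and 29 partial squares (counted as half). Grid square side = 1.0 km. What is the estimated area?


effective squares = 30 + 29 * 0.5 = 44.5
area = 44.5 * 1.0 = 44.5 km^2

44.5 km^2


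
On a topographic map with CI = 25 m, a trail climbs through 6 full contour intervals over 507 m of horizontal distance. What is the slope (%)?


elevation change = 6 * 25 = 150 m
slope = 150 / 507 * 100 = 29.6%

29.6%


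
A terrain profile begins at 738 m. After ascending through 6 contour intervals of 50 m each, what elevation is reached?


elevation = 738 + 6 * 50 = 1038 m

1038 m


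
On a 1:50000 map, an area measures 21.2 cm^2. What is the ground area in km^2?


ground_area = 21.2 * (50000/100)^2 = 5300000.0 m^2 = 5.3 km^2

5.3 km^2


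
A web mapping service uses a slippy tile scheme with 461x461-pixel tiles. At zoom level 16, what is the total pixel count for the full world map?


tiles per axis = 2^16 = 65536
total tiles = 65536^2 = 4294967296
pixels per axis = 65536 * 461 = 30212096
total pixels = 30212096^2 = 912770744713216

912770744713216 pixels


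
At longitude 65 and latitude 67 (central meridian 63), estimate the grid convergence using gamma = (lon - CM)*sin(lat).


gamma = (65 - 63) * sin(67) = 2 * 0.920505 = 1.841 degrees

1.841 degrees


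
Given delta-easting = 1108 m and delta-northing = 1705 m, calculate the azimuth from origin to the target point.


az = atan2(1108, 1705) = 33.0 deg
adjusted to 0-360: 33.0 degrees

33.0 degrees


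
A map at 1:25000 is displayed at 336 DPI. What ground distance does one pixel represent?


pixel_cm = 2.54 / 336 ≈ 0.00756 cm
ground = pixel_cm * 25000 / 100 = 2.54 * 25000 / (336 * 100) = 63500 / 33600 ≈ 1.89 m

1.89 m


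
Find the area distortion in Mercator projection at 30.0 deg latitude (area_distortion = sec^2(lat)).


area_distortion = 1/cos^2(30.0) = 1.333

1.333


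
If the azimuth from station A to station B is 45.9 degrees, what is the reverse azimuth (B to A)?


back azimuth = (45.9 + 180) mod 360 = 225.9 degrees

225.9 degrees


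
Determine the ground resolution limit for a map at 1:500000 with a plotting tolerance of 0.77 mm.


ground = 0.77 mm * 500000 / 1000 = 385.0 m

385.0 m


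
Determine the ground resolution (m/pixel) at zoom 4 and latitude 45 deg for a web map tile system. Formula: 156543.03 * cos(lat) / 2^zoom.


res = 156543.03 * cos(45) / 2^4 = 156543.03 * 0.70710678 / 16 = 6918.29 m/pixel

6918.29 m/pixel


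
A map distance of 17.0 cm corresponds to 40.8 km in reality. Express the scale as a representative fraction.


ground = 40.8 km = 4080000 cm; RF denominator = ground / map = 4080000 / 17.0 = 240000; RF = 1:240000

1:240000


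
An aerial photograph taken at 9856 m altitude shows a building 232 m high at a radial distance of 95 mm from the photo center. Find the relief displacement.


d = h * r / H = 232 * 95 / 9856 = 2.24 mm

2.24 mm
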